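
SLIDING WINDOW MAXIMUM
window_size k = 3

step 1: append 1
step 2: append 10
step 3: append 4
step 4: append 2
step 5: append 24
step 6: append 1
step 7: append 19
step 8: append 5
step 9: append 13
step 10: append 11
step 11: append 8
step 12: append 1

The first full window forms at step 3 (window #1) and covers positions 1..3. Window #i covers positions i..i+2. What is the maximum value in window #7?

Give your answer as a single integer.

Answer: 19

Derivation:
step 1: append 1 -> window=[1] (not full yet)
step 2: append 10 -> window=[1, 10] (not full yet)
step 3: append 4 -> window=[1, 10, 4] -> max=10
step 4: append 2 -> window=[10, 4, 2] -> max=10
step 5: append 24 -> window=[4, 2, 24] -> max=24
step 6: append 1 -> window=[2, 24, 1] -> max=24
step 7: append 19 -> window=[24, 1, 19] -> max=24
step 8: append 5 -> window=[1, 19, 5] -> max=19
step 9: append 13 -> window=[19, 5, 13] -> max=19
Window #7 max = 19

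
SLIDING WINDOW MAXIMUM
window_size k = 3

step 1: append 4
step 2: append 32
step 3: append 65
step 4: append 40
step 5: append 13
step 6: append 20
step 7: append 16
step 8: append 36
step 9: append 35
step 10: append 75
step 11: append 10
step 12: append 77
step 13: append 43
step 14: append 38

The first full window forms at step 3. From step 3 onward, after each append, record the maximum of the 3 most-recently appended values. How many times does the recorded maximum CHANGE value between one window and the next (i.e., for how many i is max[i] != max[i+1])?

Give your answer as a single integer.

Answer: 5

Derivation:
step 1: append 4 -> window=[4] (not full yet)
step 2: append 32 -> window=[4, 32] (not full yet)
step 3: append 65 -> window=[4, 32, 65] -> max=65
step 4: append 40 -> window=[32, 65, 40] -> max=65
step 5: append 13 -> window=[65, 40, 13] -> max=65
step 6: append 20 -> window=[40, 13, 20] -> max=40
step 7: append 16 -> window=[13, 20, 16] -> max=20
step 8: append 36 -> window=[20, 16, 36] -> max=36
step 9: append 35 -> window=[16, 36, 35] -> max=36
step 10: append 75 -> window=[36, 35, 75] -> max=75
step 11: append 10 -> window=[35, 75, 10] -> max=75
step 12: append 77 -> window=[75, 10, 77] -> max=77
step 13: append 43 -> window=[10, 77, 43] -> max=77
step 14: append 38 -> window=[77, 43, 38] -> max=77
Recorded maximums: 65 65 65 40 20 36 36 75 75 77 77 77
Changes between consecutive maximums: 5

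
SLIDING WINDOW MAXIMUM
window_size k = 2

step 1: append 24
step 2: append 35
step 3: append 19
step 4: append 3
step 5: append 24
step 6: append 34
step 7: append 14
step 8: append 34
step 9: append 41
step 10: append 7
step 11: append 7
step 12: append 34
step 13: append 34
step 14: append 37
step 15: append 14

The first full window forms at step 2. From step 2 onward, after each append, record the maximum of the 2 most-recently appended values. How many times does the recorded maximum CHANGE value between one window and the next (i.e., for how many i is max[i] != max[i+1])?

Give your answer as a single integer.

step 1: append 24 -> window=[24] (not full yet)
step 2: append 35 -> window=[24, 35] -> max=35
step 3: append 19 -> window=[35, 19] -> max=35
step 4: append 3 -> window=[19, 3] -> max=19
step 5: append 24 -> window=[3, 24] -> max=24
step 6: append 34 -> window=[24, 34] -> max=34
step 7: append 14 -> window=[34, 14] -> max=34
step 8: append 34 -> window=[14, 34] -> max=34
step 9: append 41 -> window=[34, 41] -> max=41
step 10: append 7 -> window=[41, 7] -> max=41
step 11: append 7 -> window=[7, 7] -> max=7
step 12: append 34 -> window=[7, 34] -> max=34
step 13: append 34 -> window=[34, 34] -> max=34
step 14: append 37 -> window=[34, 37] -> max=37
step 15: append 14 -> window=[37, 14] -> max=37
Recorded maximums: 35 35 19 24 34 34 34 41 41 7 34 34 37 37
Changes between consecutive maximums: 7

Answer: 7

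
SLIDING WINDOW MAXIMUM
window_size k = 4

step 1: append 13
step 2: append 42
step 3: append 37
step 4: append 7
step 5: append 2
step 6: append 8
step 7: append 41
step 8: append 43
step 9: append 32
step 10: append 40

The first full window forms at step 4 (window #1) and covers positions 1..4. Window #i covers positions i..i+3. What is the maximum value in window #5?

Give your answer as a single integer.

Answer: 43

Derivation:
step 1: append 13 -> window=[13] (not full yet)
step 2: append 42 -> window=[13, 42] (not full yet)
step 3: append 37 -> window=[13, 42, 37] (not full yet)
step 4: append 7 -> window=[13, 42, 37, 7] -> max=42
step 5: append 2 -> window=[42, 37, 7, 2] -> max=42
step 6: append 8 -> window=[37, 7, 2, 8] -> max=37
step 7: append 41 -> window=[7, 2, 8, 41] -> max=41
step 8: append 43 -> window=[2, 8, 41, 43] -> max=43
Window #5 max = 43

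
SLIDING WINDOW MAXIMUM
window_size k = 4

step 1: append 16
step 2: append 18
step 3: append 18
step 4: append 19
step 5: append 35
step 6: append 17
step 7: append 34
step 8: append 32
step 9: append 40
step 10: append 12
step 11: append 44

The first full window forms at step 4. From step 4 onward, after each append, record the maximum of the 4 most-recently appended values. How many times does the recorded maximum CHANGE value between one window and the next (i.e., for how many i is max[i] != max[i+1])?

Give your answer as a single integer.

Answer: 3

Derivation:
step 1: append 16 -> window=[16] (not full yet)
step 2: append 18 -> window=[16, 18] (not full yet)
step 3: append 18 -> window=[16, 18, 18] (not full yet)
step 4: append 19 -> window=[16, 18, 18, 19] -> max=19
step 5: append 35 -> window=[18, 18, 19, 35] -> max=35
step 6: append 17 -> window=[18, 19, 35, 17] -> max=35
step 7: append 34 -> window=[19, 35, 17, 34] -> max=35
step 8: append 32 -> window=[35, 17, 34, 32] -> max=35
step 9: append 40 -> window=[17, 34, 32, 40] -> max=40
step 10: append 12 -> window=[34, 32, 40, 12] -> max=40
step 11: append 44 -> window=[32, 40, 12, 44] -> max=44
Recorded maximums: 19 35 35 35 35 40 40 44
Changes between consecutive maximums: 3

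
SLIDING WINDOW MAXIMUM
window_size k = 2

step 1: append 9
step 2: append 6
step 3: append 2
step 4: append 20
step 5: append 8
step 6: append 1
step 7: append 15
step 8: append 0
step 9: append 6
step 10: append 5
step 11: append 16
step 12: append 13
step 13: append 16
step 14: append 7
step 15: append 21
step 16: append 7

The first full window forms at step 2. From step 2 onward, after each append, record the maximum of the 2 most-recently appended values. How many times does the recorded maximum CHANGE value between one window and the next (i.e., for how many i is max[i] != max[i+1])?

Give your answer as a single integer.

Answer: 7

Derivation:
step 1: append 9 -> window=[9] (not full yet)
step 2: append 6 -> window=[9, 6] -> max=9
step 3: append 2 -> window=[6, 2] -> max=6
step 4: append 20 -> window=[2, 20] -> max=20
step 5: append 8 -> window=[20, 8] -> max=20
step 6: append 1 -> window=[8, 1] -> max=8
step 7: append 15 -> window=[1, 15] -> max=15
step 8: append 0 -> window=[15, 0] -> max=15
step 9: append 6 -> window=[0, 6] -> max=6
step 10: append 5 -> window=[6, 5] -> max=6
step 11: append 16 -> window=[5, 16] -> max=16
step 12: append 13 -> window=[16, 13] -> max=16
step 13: append 16 -> window=[13, 16] -> max=16
step 14: append 7 -> window=[16, 7] -> max=16
step 15: append 21 -> window=[7, 21] -> max=21
step 16: append 7 -> window=[21, 7] -> max=21
Recorded maximums: 9 6 20 20 8 15 15 6 6 16 16 16 16 21 21
Changes between consecutive maximums: 7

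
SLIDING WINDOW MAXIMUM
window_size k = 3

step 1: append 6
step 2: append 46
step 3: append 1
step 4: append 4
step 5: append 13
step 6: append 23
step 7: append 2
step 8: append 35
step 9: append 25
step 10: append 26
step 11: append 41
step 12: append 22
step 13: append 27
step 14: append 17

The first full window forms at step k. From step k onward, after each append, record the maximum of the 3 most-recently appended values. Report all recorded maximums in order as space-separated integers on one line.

Answer: 46 46 13 23 23 35 35 35 41 41 41 27

Derivation:
step 1: append 6 -> window=[6] (not full yet)
step 2: append 46 -> window=[6, 46] (not full yet)
step 3: append 1 -> window=[6, 46, 1] -> max=46
step 4: append 4 -> window=[46, 1, 4] -> max=46
step 5: append 13 -> window=[1, 4, 13] -> max=13
step 6: append 23 -> window=[4, 13, 23] -> max=23
step 7: append 2 -> window=[13, 23, 2] -> max=23
step 8: append 35 -> window=[23, 2, 35] -> max=35
step 9: append 25 -> window=[2, 35, 25] -> max=35
step 10: append 26 -> window=[35, 25, 26] -> max=35
step 11: append 41 -> window=[25, 26, 41] -> max=41
step 12: append 22 -> window=[26, 41, 22] -> max=41
step 13: append 27 -> window=[41, 22, 27] -> max=41
step 14: append 17 -> window=[22, 27, 17] -> max=27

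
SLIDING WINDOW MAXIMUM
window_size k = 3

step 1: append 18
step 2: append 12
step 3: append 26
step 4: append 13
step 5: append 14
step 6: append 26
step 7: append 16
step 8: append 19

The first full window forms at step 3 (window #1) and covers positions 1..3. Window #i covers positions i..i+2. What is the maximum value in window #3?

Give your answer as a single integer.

step 1: append 18 -> window=[18] (not full yet)
step 2: append 12 -> window=[18, 12] (not full yet)
step 3: append 26 -> window=[18, 12, 26] -> max=26
step 4: append 13 -> window=[12, 26, 13] -> max=26
step 5: append 14 -> window=[26, 13, 14] -> max=26
Window #3 max = 26

Answer: 26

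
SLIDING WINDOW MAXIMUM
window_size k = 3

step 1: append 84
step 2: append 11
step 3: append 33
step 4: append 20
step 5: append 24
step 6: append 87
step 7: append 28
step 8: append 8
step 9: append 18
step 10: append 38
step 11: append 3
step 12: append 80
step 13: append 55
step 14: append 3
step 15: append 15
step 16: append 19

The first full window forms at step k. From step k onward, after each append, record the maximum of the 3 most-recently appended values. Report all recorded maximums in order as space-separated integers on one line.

step 1: append 84 -> window=[84] (not full yet)
step 2: append 11 -> window=[84, 11] (not full yet)
step 3: append 33 -> window=[84, 11, 33] -> max=84
step 4: append 20 -> window=[11, 33, 20] -> max=33
step 5: append 24 -> window=[33, 20, 24] -> max=33
step 6: append 87 -> window=[20, 24, 87] -> max=87
step 7: append 28 -> window=[24, 87, 28] -> max=87
step 8: append 8 -> window=[87, 28, 8] -> max=87
step 9: append 18 -> window=[28, 8, 18] -> max=28
step 10: append 38 -> window=[8, 18, 38] -> max=38
step 11: append 3 -> window=[18, 38, 3] -> max=38
step 12: append 80 -> window=[38, 3, 80] -> max=80
step 13: append 55 -> window=[3, 80, 55] -> max=80
step 14: append 3 -> window=[80, 55, 3] -> max=80
step 15: append 15 -> window=[55, 3, 15] -> max=55
step 16: append 19 -> window=[3, 15, 19] -> max=19

Answer: 84 33 33 87 87 87 28 38 38 80 80 80 55 19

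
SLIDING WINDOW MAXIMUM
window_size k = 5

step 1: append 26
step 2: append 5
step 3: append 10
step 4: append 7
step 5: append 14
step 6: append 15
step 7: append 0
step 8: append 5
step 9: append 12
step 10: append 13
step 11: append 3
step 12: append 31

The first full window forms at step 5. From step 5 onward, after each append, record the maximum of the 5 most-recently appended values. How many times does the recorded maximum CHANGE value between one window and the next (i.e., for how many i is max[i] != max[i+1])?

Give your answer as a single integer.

step 1: append 26 -> window=[26] (not full yet)
step 2: append 5 -> window=[26, 5] (not full yet)
step 3: append 10 -> window=[26, 5, 10] (not full yet)
step 4: append 7 -> window=[26, 5, 10, 7] (not full yet)
step 5: append 14 -> window=[26, 5, 10, 7, 14] -> max=26
step 6: append 15 -> window=[5, 10, 7, 14, 15] -> max=15
step 7: append 0 -> window=[10, 7, 14, 15, 0] -> max=15
step 8: append 5 -> window=[7, 14, 15, 0, 5] -> max=15
step 9: append 12 -> window=[14, 15, 0, 5, 12] -> max=15
step 10: append 13 -> window=[15, 0, 5, 12, 13] -> max=15
step 11: append 3 -> window=[0, 5, 12, 13, 3] -> max=13
step 12: append 31 -> window=[5, 12, 13, 3, 31] -> max=31
Recorded maximums: 26 15 15 15 15 15 13 31
Changes between consecutive maximums: 3

Answer: 3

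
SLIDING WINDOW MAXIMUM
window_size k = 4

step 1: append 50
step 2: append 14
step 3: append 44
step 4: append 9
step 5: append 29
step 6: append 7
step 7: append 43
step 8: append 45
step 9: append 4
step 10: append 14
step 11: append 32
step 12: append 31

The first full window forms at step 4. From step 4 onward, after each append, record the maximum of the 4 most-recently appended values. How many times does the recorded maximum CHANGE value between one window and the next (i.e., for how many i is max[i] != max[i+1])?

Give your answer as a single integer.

Answer: 4

Derivation:
step 1: append 50 -> window=[50] (not full yet)
step 2: append 14 -> window=[50, 14] (not full yet)
step 3: append 44 -> window=[50, 14, 44] (not full yet)
step 4: append 9 -> window=[50, 14, 44, 9] -> max=50
step 5: append 29 -> window=[14, 44, 9, 29] -> max=44
step 6: append 7 -> window=[44, 9, 29, 7] -> max=44
step 7: append 43 -> window=[9, 29, 7, 43] -> max=43
step 8: append 45 -> window=[29, 7, 43, 45] -> max=45
step 9: append 4 -> window=[7, 43, 45, 4] -> max=45
step 10: append 14 -> window=[43, 45, 4, 14] -> max=45
step 11: append 32 -> window=[45, 4, 14, 32] -> max=45
step 12: append 31 -> window=[4, 14, 32, 31] -> max=32
Recorded maximums: 50 44 44 43 45 45 45 45 32
Changes between consecutive maximums: 4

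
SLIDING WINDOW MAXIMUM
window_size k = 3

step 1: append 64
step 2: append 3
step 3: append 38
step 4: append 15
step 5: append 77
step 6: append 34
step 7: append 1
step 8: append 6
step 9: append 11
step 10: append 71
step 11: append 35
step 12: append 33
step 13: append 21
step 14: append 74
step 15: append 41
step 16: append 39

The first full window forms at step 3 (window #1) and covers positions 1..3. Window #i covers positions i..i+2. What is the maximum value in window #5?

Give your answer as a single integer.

step 1: append 64 -> window=[64] (not full yet)
step 2: append 3 -> window=[64, 3] (not full yet)
step 3: append 38 -> window=[64, 3, 38] -> max=64
step 4: append 15 -> window=[3, 38, 15] -> max=38
step 5: append 77 -> window=[38, 15, 77] -> max=77
step 6: append 34 -> window=[15, 77, 34] -> max=77
step 7: append 1 -> window=[77, 34, 1] -> max=77
Window #5 max = 77

Answer: 77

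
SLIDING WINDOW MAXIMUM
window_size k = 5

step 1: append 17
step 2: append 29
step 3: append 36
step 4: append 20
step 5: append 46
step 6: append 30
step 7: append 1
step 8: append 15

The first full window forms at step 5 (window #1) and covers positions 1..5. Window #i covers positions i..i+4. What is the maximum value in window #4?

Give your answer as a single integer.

step 1: append 17 -> window=[17] (not full yet)
step 2: append 29 -> window=[17, 29] (not full yet)
step 3: append 36 -> window=[17, 29, 36] (not full yet)
step 4: append 20 -> window=[17, 29, 36, 20] (not full yet)
step 5: append 46 -> window=[17, 29, 36, 20, 46] -> max=46
step 6: append 30 -> window=[29, 36, 20, 46, 30] -> max=46
step 7: append 1 -> window=[36, 20, 46, 30, 1] -> max=46
step 8: append 15 -> window=[20, 46, 30, 1, 15] -> max=46
Window #4 max = 46

Answer: 46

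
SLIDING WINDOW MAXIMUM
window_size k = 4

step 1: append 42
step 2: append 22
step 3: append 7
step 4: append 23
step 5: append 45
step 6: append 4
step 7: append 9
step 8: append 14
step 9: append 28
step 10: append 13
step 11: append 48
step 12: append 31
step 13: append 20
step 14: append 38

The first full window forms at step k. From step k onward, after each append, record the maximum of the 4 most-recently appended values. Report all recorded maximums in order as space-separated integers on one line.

step 1: append 42 -> window=[42] (not full yet)
step 2: append 22 -> window=[42, 22] (not full yet)
step 3: append 7 -> window=[42, 22, 7] (not full yet)
step 4: append 23 -> window=[42, 22, 7, 23] -> max=42
step 5: append 45 -> window=[22, 7, 23, 45] -> max=45
step 6: append 4 -> window=[7, 23, 45, 4] -> max=45
step 7: append 9 -> window=[23, 45, 4, 9] -> max=45
step 8: append 14 -> window=[45, 4, 9, 14] -> max=45
step 9: append 28 -> window=[4, 9, 14, 28] -> max=28
step 10: append 13 -> window=[9, 14, 28, 13] -> max=28
step 11: append 48 -> window=[14, 28, 13, 48] -> max=48
step 12: append 31 -> window=[28, 13, 48, 31] -> max=48
step 13: append 20 -> window=[13, 48, 31, 20] -> max=48
step 14: append 38 -> window=[48, 31, 20, 38] -> max=48

Answer: 42 45 45 45 45 28 28 48 48 48 48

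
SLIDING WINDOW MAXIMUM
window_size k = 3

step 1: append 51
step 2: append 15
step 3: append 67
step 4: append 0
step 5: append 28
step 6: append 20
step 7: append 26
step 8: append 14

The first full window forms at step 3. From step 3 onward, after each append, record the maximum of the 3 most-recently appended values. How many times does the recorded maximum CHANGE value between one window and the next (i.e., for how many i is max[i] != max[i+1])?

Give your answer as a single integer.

step 1: append 51 -> window=[51] (not full yet)
step 2: append 15 -> window=[51, 15] (not full yet)
step 3: append 67 -> window=[51, 15, 67] -> max=67
step 4: append 0 -> window=[15, 67, 0] -> max=67
step 5: append 28 -> window=[67, 0, 28] -> max=67
step 6: append 20 -> window=[0, 28, 20] -> max=28
step 7: append 26 -> window=[28, 20, 26] -> max=28
step 8: append 14 -> window=[20, 26, 14] -> max=26
Recorded maximums: 67 67 67 28 28 26
Changes between consecutive maximums: 2

Answer: 2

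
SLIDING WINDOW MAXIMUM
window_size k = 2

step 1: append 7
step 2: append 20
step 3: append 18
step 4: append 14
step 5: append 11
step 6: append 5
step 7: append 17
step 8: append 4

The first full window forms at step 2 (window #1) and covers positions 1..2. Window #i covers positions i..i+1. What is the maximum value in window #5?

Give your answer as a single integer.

Answer: 11

Derivation:
step 1: append 7 -> window=[7] (not full yet)
step 2: append 20 -> window=[7, 20] -> max=20
step 3: append 18 -> window=[20, 18] -> max=20
step 4: append 14 -> window=[18, 14] -> max=18
step 5: append 11 -> window=[14, 11] -> max=14
step 6: append 5 -> window=[11, 5] -> max=11
Window #5 max = 11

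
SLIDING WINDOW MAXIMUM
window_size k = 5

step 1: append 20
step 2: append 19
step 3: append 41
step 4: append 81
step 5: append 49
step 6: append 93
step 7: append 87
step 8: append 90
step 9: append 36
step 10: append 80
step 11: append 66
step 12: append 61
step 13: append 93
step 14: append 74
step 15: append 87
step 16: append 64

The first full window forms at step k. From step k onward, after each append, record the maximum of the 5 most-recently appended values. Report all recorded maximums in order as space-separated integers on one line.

step 1: append 20 -> window=[20] (not full yet)
step 2: append 19 -> window=[20, 19] (not full yet)
step 3: append 41 -> window=[20, 19, 41] (not full yet)
step 4: append 81 -> window=[20, 19, 41, 81] (not full yet)
step 5: append 49 -> window=[20, 19, 41, 81, 49] -> max=81
step 6: append 93 -> window=[19, 41, 81, 49, 93] -> max=93
step 7: append 87 -> window=[41, 81, 49, 93, 87] -> max=93
step 8: append 90 -> window=[81, 49, 93, 87, 90] -> max=93
step 9: append 36 -> window=[49, 93, 87, 90, 36] -> max=93
step 10: append 80 -> window=[93, 87, 90, 36, 80] -> max=93
step 11: append 66 -> window=[87, 90, 36, 80, 66] -> max=90
step 12: append 61 -> window=[90, 36, 80, 66, 61] -> max=90
step 13: append 93 -> window=[36, 80, 66, 61, 93] -> max=93
step 14: append 74 -> window=[80, 66, 61, 93, 74] -> max=93
step 15: append 87 -> window=[66, 61, 93, 74, 87] -> max=93
step 16: append 64 -> window=[61, 93, 74, 87, 64] -> max=93

Answer: 81 93 93 93 93 93 90 90 93 93 93 93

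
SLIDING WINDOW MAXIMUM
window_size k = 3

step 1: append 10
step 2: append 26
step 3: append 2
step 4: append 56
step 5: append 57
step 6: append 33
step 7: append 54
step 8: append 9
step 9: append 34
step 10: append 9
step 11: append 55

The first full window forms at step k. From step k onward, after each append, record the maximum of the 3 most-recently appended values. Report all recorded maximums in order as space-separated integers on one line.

Answer: 26 56 57 57 57 54 54 34 55

Derivation:
step 1: append 10 -> window=[10] (not full yet)
step 2: append 26 -> window=[10, 26] (not full yet)
step 3: append 2 -> window=[10, 26, 2] -> max=26
step 4: append 56 -> window=[26, 2, 56] -> max=56
step 5: append 57 -> window=[2, 56, 57] -> max=57
step 6: append 33 -> window=[56, 57, 33] -> max=57
step 7: append 54 -> window=[57, 33, 54] -> max=57
step 8: append 9 -> window=[33, 54, 9] -> max=54
step 9: append 34 -> window=[54, 9, 34] -> max=54
step 10: append 9 -> window=[9, 34, 9] -> max=34
step 11: append 55 -> window=[34, 9, 55] -> max=55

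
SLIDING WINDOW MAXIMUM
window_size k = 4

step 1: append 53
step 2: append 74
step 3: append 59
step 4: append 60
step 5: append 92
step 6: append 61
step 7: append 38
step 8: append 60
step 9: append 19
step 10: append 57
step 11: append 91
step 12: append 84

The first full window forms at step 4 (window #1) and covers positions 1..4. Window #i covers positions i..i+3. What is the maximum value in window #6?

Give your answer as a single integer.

Answer: 61

Derivation:
step 1: append 53 -> window=[53] (not full yet)
step 2: append 74 -> window=[53, 74] (not full yet)
step 3: append 59 -> window=[53, 74, 59] (not full yet)
step 4: append 60 -> window=[53, 74, 59, 60] -> max=74
step 5: append 92 -> window=[74, 59, 60, 92] -> max=92
step 6: append 61 -> window=[59, 60, 92, 61] -> max=92
step 7: append 38 -> window=[60, 92, 61, 38] -> max=92
step 8: append 60 -> window=[92, 61, 38, 60] -> max=92
step 9: append 19 -> window=[61, 38, 60, 19] -> max=61
Window #6 max = 61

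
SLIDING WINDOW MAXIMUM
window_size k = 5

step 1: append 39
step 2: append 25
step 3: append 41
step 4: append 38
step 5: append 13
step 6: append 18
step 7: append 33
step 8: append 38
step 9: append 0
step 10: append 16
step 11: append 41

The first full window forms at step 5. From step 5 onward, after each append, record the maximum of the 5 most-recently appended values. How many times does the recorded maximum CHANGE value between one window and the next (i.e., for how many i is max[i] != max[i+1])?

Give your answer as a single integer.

step 1: append 39 -> window=[39] (not full yet)
step 2: append 25 -> window=[39, 25] (not full yet)
step 3: append 41 -> window=[39, 25, 41] (not full yet)
step 4: append 38 -> window=[39, 25, 41, 38] (not full yet)
step 5: append 13 -> window=[39, 25, 41, 38, 13] -> max=41
step 6: append 18 -> window=[25, 41, 38, 13, 18] -> max=41
step 7: append 33 -> window=[41, 38, 13, 18, 33] -> max=41
step 8: append 38 -> window=[38, 13, 18, 33, 38] -> max=38
step 9: append 0 -> window=[13, 18, 33, 38, 0] -> max=38
step 10: append 16 -> window=[18, 33, 38, 0, 16] -> max=38
step 11: append 41 -> window=[33, 38, 0, 16, 41] -> max=41
Recorded maximums: 41 41 41 38 38 38 41
Changes between consecutive maximums: 2

Answer: 2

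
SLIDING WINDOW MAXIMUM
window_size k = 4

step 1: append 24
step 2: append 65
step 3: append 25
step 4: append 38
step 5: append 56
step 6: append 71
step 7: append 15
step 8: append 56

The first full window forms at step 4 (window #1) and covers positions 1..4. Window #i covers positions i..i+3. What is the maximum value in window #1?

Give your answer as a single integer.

step 1: append 24 -> window=[24] (not full yet)
step 2: append 65 -> window=[24, 65] (not full yet)
step 3: append 25 -> window=[24, 65, 25] (not full yet)
step 4: append 38 -> window=[24, 65, 25, 38] -> max=65
Window #1 max = 65

Answer: 65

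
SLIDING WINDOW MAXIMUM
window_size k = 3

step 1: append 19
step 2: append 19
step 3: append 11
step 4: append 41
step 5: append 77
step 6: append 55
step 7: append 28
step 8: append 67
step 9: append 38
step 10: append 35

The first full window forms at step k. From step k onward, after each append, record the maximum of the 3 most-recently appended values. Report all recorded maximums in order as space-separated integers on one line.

Answer: 19 41 77 77 77 67 67 67

Derivation:
step 1: append 19 -> window=[19] (not full yet)
step 2: append 19 -> window=[19, 19] (not full yet)
step 3: append 11 -> window=[19, 19, 11] -> max=19
step 4: append 41 -> window=[19, 11, 41] -> max=41
step 5: append 77 -> window=[11, 41, 77] -> max=77
step 6: append 55 -> window=[41, 77, 55] -> max=77
step 7: append 28 -> window=[77, 55, 28] -> max=77
step 8: append 67 -> window=[55, 28, 67] -> max=67
step 9: append 38 -> window=[28, 67, 38] -> max=67
step 10: append 35 -> window=[67, 38, 35] -> max=67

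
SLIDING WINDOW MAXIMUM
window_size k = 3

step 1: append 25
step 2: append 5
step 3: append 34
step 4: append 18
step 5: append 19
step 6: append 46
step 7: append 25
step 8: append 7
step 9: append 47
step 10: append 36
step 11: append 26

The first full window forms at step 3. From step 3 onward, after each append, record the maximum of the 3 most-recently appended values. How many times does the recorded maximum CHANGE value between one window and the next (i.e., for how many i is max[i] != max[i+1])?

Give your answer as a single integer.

step 1: append 25 -> window=[25] (not full yet)
step 2: append 5 -> window=[25, 5] (not full yet)
step 3: append 34 -> window=[25, 5, 34] -> max=34
step 4: append 18 -> window=[5, 34, 18] -> max=34
step 5: append 19 -> window=[34, 18, 19] -> max=34
step 6: append 46 -> window=[18, 19, 46] -> max=46
step 7: append 25 -> window=[19, 46, 25] -> max=46
step 8: append 7 -> window=[46, 25, 7] -> max=46
step 9: append 47 -> window=[25, 7, 47] -> max=47
step 10: append 36 -> window=[7, 47, 36] -> max=47
step 11: append 26 -> window=[47, 36, 26] -> max=47
Recorded maximums: 34 34 34 46 46 46 47 47 47
Changes between consecutive maximums: 2

Answer: 2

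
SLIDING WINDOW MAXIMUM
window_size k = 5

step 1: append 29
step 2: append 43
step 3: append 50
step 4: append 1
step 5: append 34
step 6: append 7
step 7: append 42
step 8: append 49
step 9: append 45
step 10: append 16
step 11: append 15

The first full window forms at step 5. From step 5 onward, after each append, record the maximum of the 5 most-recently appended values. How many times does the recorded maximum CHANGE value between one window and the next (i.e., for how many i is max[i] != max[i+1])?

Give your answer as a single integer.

step 1: append 29 -> window=[29] (not full yet)
step 2: append 43 -> window=[29, 43] (not full yet)
step 3: append 50 -> window=[29, 43, 50] (not full yet)
step 4: append 1 -> window=[29, 43, 50, 1] (not full yet)
step 5: append 34 -> window=[29, 43, 50, 1, 34] -> max=50
step 6: append 7 -> window=[43, 50, 1, 34, 7] -> max=50
step 7: append 42 -> window=[50, 1, 34, 7, 42] -> max=50
step 8: append 49 -> window=[1, 34, 7, 42, 49] -> max=49
step 9: append 45 -> window=[34, 7, 42, 49, 45] -> max=49
step 10: append 16 -> window=[7, 42, 49, 45, 16] -> max=49
step 11: append 15 -> window=[42, 49, 45, 16, 15] -> max=49
Recorded maximums: 50 50 50 49 49 49 49
Changes between consecutive maximums: 1

Answer: 1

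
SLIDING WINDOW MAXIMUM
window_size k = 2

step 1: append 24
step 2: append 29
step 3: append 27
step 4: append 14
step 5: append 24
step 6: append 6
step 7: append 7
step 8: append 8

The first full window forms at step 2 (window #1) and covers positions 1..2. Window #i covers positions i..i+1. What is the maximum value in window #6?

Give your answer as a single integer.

step 1: append 24 -> window=[24] (not full yet)
step 2: append 29 -> window=[24, 29] -> max=29
step 3: append 27 -> window=[29, 27] -> max=29
step 4: append 14 -> window=[27, 14] -> max=27
step 5: append 24 -> window=[14, 24] -> max=24
step 6: append 6 -> window=[24, 6] -> max=24
step 7: append 7 -> window=[6, 7] -> max=7
Window #6 max = 7

Answer: 7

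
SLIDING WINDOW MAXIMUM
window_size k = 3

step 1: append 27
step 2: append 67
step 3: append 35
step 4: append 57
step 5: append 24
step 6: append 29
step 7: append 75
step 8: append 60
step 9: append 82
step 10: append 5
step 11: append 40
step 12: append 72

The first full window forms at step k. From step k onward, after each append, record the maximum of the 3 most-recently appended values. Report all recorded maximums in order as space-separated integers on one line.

step 1: append 27 -> window=[27] (not full yet)
step 2: append 67 -> window=[27, 67] (not full yet)
step 3: append 35 -> window=[27, 67, 35] -> max=67
step 4: append 57 -> window=[67, 35, 57] -> max=67
step 5: append 24 -> window=[35, 57, 24] -> max=57
step 6: append 29 -> window=[57, 24, 29] -> max=57
step 7: append 75 -> window=[24, 29, 75] -> max=75
step 8: append 60 -> window=[29, 75, 60] -> max=75
step 9: append 82 -> window=[75, 60, 82] -> max=82
step 10: append 5 -> window=[60, 82, 5] -> max=82
step 11: append 40 -> window=[82, 5, 40] -> max=82
step 12: append 72 -> window=[5, 40, 72] -> max=72

Answer: 67 67 57 57 75 75 82 82 82 72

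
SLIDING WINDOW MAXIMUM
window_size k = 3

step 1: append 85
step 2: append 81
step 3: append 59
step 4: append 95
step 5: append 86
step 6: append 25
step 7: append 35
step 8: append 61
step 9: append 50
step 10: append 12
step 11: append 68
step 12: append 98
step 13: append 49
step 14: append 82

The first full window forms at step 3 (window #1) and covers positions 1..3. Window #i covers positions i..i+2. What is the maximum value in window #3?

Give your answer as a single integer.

step 1: append 85 -> window=[85] (not full yet)
step 2: append 81 -> window=[85, 81] (not full yet)
step 3: append 59 -> window=[85, 81, 59] -> max=85
step 4: append 95 -> window=[81, 59, 95] -> max=95
step 5: append 86 -> window=[59, 95, 86] -> max=95
Window #3 max = 95

Answer: 95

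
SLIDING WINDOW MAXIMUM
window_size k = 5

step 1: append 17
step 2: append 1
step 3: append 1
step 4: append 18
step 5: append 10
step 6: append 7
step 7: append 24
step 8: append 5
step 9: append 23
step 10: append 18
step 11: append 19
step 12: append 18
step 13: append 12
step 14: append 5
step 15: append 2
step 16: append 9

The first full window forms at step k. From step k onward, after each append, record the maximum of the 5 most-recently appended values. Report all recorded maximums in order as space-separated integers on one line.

step 1: append 17 -> window=[17] (not full yet)
step 2: append 1 -> window=[17, 1] (not full yet)
step 3: append 1 -> window=[17, 1, 1] (not full yet)
step 4: append 18 -> window=[17, 1, 1, 18] (not full yet)
step 5: append 10 -> window=[17, 1, 1, 18, 10] -> max=18
step 6: append 7 -> window=[1, 1, 18, 10, 7] -> max=18
step 7: append 24 -> window=[1, 18, 10, 7, 24] -> max=24
step 8: append 5 -> window=[18, 10, 7, 24, 5] -> max=24
step 9: append 23 -> window=[10, 7, 24, 5, 23] -> max=24
step 10: append 18 -> window=[7, 24, 5, 23, 18] -> max=24
step 11: append 19 -> window=[24, 5, 23, 18, 19] -> max=24
step 12: append 18 -> window=[5, 23, 18, 19, 18] -> max=23
step 13: append 12 -> window=[23, 18, 19, 18, 12] -> max=23
step 14: append 5 -> window=[18, 19, 18, 12, 5] -> max=19
step 15: append 2 -> window=[19, 18, 12, 5, 2] -> max=19
step 16: append 9 -> window=[18, 12, 5, 2, 9] -> max=18

Answer: 18 18 24 24 24 24 24 23 23 19 19 18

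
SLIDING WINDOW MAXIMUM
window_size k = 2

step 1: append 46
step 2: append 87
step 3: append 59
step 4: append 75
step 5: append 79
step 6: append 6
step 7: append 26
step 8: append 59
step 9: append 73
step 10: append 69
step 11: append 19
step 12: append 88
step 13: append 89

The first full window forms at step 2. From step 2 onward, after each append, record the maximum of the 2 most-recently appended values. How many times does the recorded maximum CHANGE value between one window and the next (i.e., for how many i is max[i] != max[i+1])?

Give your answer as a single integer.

Answer: 8

Derivation:
step 1: append 46 -> window=[46] (not full yet)
step 2: append 87 -> window=[46, 87] -> max=87
step 3: append 59 -> window=[87, 59] -> max=87
step 4: append 75 -> window=[59, 75] -> max=75
step 5: append 79 -> window=[75, 79] -> max=79
step 6: append 6 -> window=[79, 6] -> max=79
step 7: append 26 -> window=[6, 26] -> max=26
step 8: append 59 -> window=[26, 59] -> max=59
step 9: append 73 -> window=[59, 73] -> max=73
step 10: append 69 -> window=[73, 69] -> max=73
step 11: append 19 -> window=[69, 19] -> max=69
step 12: append 88 -> window=[19, 88] -> max=88
step 13: append 89 -> window=[88, 89] -> max=89
Recorded maximums: 87 87 75 79 79 26 59 73 73 69 88 89
Changes between consecutive maximums: 8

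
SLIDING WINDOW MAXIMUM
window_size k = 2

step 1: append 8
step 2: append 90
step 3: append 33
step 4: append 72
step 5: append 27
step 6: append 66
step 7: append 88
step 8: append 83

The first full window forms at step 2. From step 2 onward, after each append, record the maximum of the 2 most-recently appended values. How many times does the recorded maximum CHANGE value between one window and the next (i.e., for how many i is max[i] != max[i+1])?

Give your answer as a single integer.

step 1: append 8 -> window=[8] (not full yet)
step 2: append 90 -> window=[8, 90] -> max=90
step 3: append 33 -> window=[90, 33] -> max=90
step 4: append 72 -> window=[33, 72] -> max=72
step 5: append 27 -> window=[72, 27] -> max=72
step 6: append 66 -> window=[27, 66] -> max=66
step 7: append 88 -> window=[66, 88] -> max=88
step 8: append 83 -> window=[88, 83] -> max=88
Recorded maximums: 90 90 72 72 66 88 88
Changes between consecutive maximums: 3

Answer: 3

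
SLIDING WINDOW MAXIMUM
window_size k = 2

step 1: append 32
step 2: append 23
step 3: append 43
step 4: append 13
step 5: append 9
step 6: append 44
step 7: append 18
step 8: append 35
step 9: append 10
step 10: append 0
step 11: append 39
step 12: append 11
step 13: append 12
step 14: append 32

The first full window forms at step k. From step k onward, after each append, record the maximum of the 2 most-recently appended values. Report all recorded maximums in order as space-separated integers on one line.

step 1: append 32 -> window=[32] (not full yet)
step 2: append 23 -> window=[32, 23] -> max=32
step 3: append 43 -> window=[23, 43] -> max=43
step 4: append 13 -> window=[43, 13] -> max=43
step 5: append 9 -> window=[13, 9] -> max=13
step 6: append 44 -> window=[9, 44] -> max=44
step 7: append 18 -> window=[44, 18] -> max=44
step 8: append 35 -> window=[18, 35] -> max=35
step 9: append 10 -> window=[35, 10] -> max=35
step 10: append 0 -> window=[10, 0] -> max=10
step 11: append 39 -> window=[0, 39] -> max=39
step 12: append 11 -> window=[39, 11] -> max=39
step 13: append 12 -> window=[11, 12] -> max=12
step 14: append 32 -> window=[12, 32] -> max=32

Answer: 32 43 43 13 44 44 35 35 10 39 39 12 32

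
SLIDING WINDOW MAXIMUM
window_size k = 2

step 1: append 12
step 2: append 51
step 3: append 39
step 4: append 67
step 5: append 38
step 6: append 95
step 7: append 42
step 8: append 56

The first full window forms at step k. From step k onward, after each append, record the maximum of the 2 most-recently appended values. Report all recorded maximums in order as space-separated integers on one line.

Answer: 51 51 67 67 95 95 56

Derivation:
step 1: append 12 -> window=[12] (not full yet)
step 2: append 51 -> window=[12, 51] -> max=51
step 3: append 39 -> window=[51, 39] -> max=51
step 4: append 67 -> window=[39, 67] -> max=67
step 5: append 38 -> window=[67, 38] -> max=67
step 6: append 95 -> window=[38, 95] -> max=95
step 7: append 42 -> window=[95, 42] -> max=95
step 8: append 56 -> window=[42, 56] -> max=56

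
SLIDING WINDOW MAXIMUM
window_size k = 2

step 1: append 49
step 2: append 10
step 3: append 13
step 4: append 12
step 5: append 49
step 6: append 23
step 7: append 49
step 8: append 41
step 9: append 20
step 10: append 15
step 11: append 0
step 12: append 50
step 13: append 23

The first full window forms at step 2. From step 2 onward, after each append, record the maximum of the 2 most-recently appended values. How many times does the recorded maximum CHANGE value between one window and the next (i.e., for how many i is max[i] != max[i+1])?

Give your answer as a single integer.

step 1: append 49 -> window=[49] (not full yet)
step 2: append 10 -> window=[49, 10] -> max=49
step 3: append 13 -> window=[10, 13] -> max=13
step 4: append 12 -> window=[13, 12] -> max=13
step 5: append 49 -> window=[12, 49] -> max=49
step 6: append 23 -> window=[49, 23] -> max=49
step 7: append 49 -> window=[23, 49] -> max=49
step 8: append 41 -> window=[49, 41] -> max=49
step 9: append 20 -> window=[41, 20] -> max=41
step 10: append 15 -> window=[20, 15] -> max=20
step 11: append 0 -> window=[15, 0] -> max=15
step 12: append 50 -> window=[0, 50] -> max=50
step 13: append 23 -> window=[50, 23] -> max=50
Recorded maximums: 49 13 13 49 49 49 49 41 20 15 50 50
Changes between consecutive maximums: 6

Answer: 6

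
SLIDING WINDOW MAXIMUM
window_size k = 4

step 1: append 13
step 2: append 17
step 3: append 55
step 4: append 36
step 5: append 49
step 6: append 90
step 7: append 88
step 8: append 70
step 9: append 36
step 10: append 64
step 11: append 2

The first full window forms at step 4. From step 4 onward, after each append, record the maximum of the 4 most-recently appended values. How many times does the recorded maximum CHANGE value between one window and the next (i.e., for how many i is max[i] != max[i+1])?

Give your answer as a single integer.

Answer: 3

Derivation:
step 1: append 13 -> window=[13] (not full yet)
step 2: append 17 -> window=[13, 17] (not full yet)
step 3: append 55 -> window=[13, 17, 55] (not full yet)
step 4: append 36 -> window=[13, 17, 55, 36] -> max=55
step 5: append 49 -> window=[17, 55, 36, 49] -> max=55
step 6: append 90 -> window=[55, 36, 49, 90] -> max=90
step 7: append 88 -> window=[36, 49, 90, 88] -> max=90
step 8: append 70 -> window=[49, 90, 88, 70] -> max=90
step 9: append 36 -> window=[90, 88, 70, 36] -> max=90
step 10: append 64 -> window=[88, 70, 36, 64] -> max=88
step 11: append 2 -> window=[70, 36, 64, 2] -> max=70
Recorded maximums: 55 55 90 90 90 90 88 70
Changes between consecutive maximums: 3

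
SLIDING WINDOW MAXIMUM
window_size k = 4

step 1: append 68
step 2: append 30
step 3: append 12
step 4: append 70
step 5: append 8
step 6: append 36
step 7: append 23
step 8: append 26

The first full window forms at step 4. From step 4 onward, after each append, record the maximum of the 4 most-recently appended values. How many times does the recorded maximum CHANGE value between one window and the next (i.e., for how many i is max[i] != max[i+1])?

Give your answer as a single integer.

Answer: 1

Derivation:
step 1: append 68 -> window=[68] (not full yet)
step 2: append 30 -> window=[68, 30] (not full yet)
step 3: append 12 -> window=[68, 30, 12] (not full yet)
step 4: append 70 -> window=[68, 30, 12, 70] -> max=70
step 5: append 8 -> window=[30, 12, 70, 8] -> max=70
step 6: append 36 -> window=[12, 70, 8, 36] -> max=70
step 7: append 23 -> window=[70, 8, 36, 23] -> max=70
step 8: append 26 -> window=[8, 36, 23, 26] -> max=36
Recorded maximums: 70 70 70 70 36
Changes between consecutive maximums: 1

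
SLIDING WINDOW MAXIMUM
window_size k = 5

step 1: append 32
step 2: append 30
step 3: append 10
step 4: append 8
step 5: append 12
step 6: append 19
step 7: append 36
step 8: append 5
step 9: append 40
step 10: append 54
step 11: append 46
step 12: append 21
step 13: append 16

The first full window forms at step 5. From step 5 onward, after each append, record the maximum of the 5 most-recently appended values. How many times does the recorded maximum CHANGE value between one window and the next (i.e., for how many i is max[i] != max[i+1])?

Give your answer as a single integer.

step 1: append 32 -> window=[32] (not full yet)
step 2: append 30 -> window=[32, 30] (not full yet)
step 3: append 10 -> window=[32, 30, 10] (not full yet)
step 4: append 8 -> window=[32, 30, 10, 8] (not full yet)
step 5: append 12 -> window=[32, 30, 10, 8, 12] -> max=32
step 6: append 19 -> window=[30, 10, 8, 12, 19] -> max=30
step 7: append 36 -> window=[10, 8, 12, 19, 36] -> max=36
step 8: append 5 -> window=[8, 12, 19, 36, 5] -> max=36
step 9: append 40 -> window=[12, 19, 36, 5, 40] -> max=40
step 10: append 54 -> window=[19, 36, 5, 40, 54] -> max=54
step 11: append 46 -> window=[36, 5, 40, 54, 46] -> max=54
step 12: append 21 -> window=[5, 40, 54, 46, 21] -> max=54
step 13: append 16 -> window=[40, 54, 46, 21, 16] -> max=54
Recorded maximums: 32 30 36 36 40 54 54 54 54
Changes between consecutive maximums: 4

Answer: 4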